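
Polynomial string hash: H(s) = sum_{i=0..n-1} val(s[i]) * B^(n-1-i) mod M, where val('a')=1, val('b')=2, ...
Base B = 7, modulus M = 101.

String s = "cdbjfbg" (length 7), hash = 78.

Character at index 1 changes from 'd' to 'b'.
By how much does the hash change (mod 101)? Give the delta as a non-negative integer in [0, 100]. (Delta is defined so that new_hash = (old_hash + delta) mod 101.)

Delta formula: (val(new) - val(old)) * B^(n-1-k) mod M
  val('b') - val('d') = 2 - 4 = -2
  B^(n-1-k) = 7^5 mod 101 = 41
  Delta = -2 * 41 mod 101 = 19

Answer: 19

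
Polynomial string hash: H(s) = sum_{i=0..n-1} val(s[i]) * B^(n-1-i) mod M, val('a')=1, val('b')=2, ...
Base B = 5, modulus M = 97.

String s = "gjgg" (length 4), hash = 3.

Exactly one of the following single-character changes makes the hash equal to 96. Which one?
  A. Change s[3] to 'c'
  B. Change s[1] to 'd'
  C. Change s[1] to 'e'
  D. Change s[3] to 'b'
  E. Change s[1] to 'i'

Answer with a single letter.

Answer: A

Derivation:
Option A: s[3]='g'->'c', delta=(3-7)*5^0 mod 97 = 93, hash=3+93 mod 97 = 96 <-- target
Option B: s[1]='j'->'d', delta=(4-10)*5^2 mod 97 = 44, hash=3+44 mod 97 = 47
Option C: s[1]='j'->'e', delta=(5-10)*5^2 mod 97 = 69, hash=3+69 mod 97 = 72
Option D: s[3]='g'->'b', delta=(2-7)*5^0 mod 97 = 92, hash=3+92 mod 97 = 95
Option E: s[1]='j'->'i', delta=(9-10)*5^2 mod 97 = 72, hash=3+72 mod 97 = 75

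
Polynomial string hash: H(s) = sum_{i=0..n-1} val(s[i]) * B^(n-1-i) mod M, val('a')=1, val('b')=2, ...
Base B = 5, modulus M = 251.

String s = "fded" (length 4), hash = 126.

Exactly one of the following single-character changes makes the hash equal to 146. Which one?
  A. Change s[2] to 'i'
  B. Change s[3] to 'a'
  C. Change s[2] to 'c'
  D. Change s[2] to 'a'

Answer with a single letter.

Answer: A

Derivation:
Option A: s[2]='e'->'i', delta=(9-5)*5^1 mod 251 = 20, hash=126+20 mod 251 = 146 <-- target
Option B: s[3]='d'->'a', delta=(1-4)*5^0 mod 251 = 248, hash=126+248 mod 251 = 123
Option C: s[2]='e'->'c', delta=(3-5)*5^1 mod 251 = 241, hash=126+241 mod 251 = 116
Option D: s[2]='e'->'a', delta=(1-5)*5^1 mod 251 = 231, hash=126+231 mod 251 = 106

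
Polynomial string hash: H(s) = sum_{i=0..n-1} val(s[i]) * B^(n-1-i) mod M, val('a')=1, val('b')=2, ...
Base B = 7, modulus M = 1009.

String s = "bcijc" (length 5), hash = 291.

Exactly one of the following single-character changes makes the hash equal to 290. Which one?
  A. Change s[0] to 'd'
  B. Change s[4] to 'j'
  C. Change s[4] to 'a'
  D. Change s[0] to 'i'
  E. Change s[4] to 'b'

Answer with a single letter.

Answer: E

Derivation:
Option A: s[0]='b'->'d', delta=(4-2)*7^4 mod 1009 = 766, hash=291+766 mod 1009 = 48
Option B: s[4]='c'->'j', delta=(10-3)*7^0 mod 1009 = 7, hash=291+7 mod 1009 = 298
Option C: s[4]='c'->'a', delta=(1-3)*7^0 mod 1009 = 1007, hash=291+1007 mod 1009 = 289
Option D: s[0]='b'->'i', delta=(9-2)*7^4 mod 1009 = 663, hash=291+663 mod 1009 = 954
Option E: s[4]='c'->'b', delta=(2-3)*7^0 mod 1009 = 1008, hash=291+1008 mod 1009 = 290 <-- target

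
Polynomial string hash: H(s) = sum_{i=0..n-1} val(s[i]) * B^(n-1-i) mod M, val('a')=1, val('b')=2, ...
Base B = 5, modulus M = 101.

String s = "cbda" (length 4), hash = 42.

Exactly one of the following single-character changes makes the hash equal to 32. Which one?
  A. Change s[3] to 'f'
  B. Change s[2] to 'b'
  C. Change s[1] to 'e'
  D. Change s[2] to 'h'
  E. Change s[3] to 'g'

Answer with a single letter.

Answer: B

Derivation:
Option A: s[3]='a'->'f', delta=(6-1)*5^0 mod 101 = 5, hash=42+5 mod 101 = 47
Option B: s[2]='d'->'b', delta=(2-4)*5^1 mod 101 = 91, hash=42+91 mod 101 = 32 <-- target
Option C: s[1]='b'->'e', delta=(5-2)*5^2 mod 101 = 75, hash=42+75 mod 101 = 16
Option D: s[2]='d'->'h', delta=(8-4)*5^1 mod 101 = 20, hash=42+20 mod 101 = 62
Option E: s[3]='a'->'g', delta=(7-1)*5^0 mod 101 = 6, hash=42+6 mod 101 = 48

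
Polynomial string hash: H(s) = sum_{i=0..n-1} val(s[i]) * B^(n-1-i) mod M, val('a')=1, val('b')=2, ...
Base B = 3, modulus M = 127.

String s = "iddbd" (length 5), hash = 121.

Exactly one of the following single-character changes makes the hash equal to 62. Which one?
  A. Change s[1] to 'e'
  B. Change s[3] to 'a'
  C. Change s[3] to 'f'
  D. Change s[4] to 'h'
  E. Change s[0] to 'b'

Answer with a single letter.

Answer: E

Derivation:
Option A: s[1]='d'->'e', delta=(5-4)*3^3 mod 127 = 27, hash=121+27 mod 127 = 21
Option B: s[3]='b'->'a', delta=(1-2)*3^1 mod 127 = 124, hash=121+124 mod 127 = 118
Option C: s[3]='b'->'f', delta=(6-2)*3^1 mod 127 = 12, hash=121+12 mod 127 = 6
Option D: s[4]='d'->'h', delta=(8-4)*3^0 mod 127 = 4, hash=121+4 mod 127 = 125
Option E: s[0]='i'->'b', delta=(2-9)*3^4 mod 127 = 68, hash=121+68 mod 127 = 62 <-- target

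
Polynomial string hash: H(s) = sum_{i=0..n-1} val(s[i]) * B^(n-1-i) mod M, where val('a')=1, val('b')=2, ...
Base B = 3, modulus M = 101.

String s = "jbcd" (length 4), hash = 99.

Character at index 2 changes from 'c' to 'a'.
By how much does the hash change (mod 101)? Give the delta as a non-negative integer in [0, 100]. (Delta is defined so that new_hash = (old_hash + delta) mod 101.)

Delta formula: (val(new) - val(old)) * B^(n-1-k) mod M
  val('a') - val('c') = 1 - 3 = -2
  B^(n-1-k) = 3^1 mod 101 = 3
  Delta = -2 * 3 mod 101 = 95

Answer: 95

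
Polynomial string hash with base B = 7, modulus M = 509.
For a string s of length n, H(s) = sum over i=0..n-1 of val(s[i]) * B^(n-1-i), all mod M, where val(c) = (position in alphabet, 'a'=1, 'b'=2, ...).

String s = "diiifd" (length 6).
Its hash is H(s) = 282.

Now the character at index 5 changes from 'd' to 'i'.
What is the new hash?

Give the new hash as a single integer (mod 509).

Answer: 287

Derivation:
val('d') = 4, val('i') = 9
Position k = 5, exponent = n-1-k = 0
B^0 mod M = 7^0 mod 509 = 1
Delta = (9 - 4) * 1 mod 509 = 5
New hash = (282 + 5) mod 509 = 287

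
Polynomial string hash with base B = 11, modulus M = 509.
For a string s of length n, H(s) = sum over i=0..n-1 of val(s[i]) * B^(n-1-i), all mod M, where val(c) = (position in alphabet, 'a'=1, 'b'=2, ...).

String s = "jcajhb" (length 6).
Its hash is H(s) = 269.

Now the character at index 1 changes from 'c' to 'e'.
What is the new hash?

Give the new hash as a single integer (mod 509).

Answer: 29

Derivation:
val('c') = 3, val('e') = 5
Position k = 1, exponent = n-1-k = 4
B^4 mod M = 11^4 mod 509 = 389
Delta = (5 - 3) * 389 mod 509 = 269
New hash = (269 + 269) mod 509 = 29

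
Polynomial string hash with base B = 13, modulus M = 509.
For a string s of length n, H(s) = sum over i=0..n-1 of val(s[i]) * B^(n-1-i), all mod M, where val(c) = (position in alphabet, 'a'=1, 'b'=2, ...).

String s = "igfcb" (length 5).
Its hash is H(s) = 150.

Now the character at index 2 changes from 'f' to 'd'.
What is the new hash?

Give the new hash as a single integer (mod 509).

val('f') = 6, val('d') = 4
Position k = 2, exponent = n-1-k = 2
B^2 mod M = 13^2 mod 509 = 169
Delta = (4 - 6) * 169 mod 509 = 171
New hash = (150 + 171) mod 509 = 321

Answer: 321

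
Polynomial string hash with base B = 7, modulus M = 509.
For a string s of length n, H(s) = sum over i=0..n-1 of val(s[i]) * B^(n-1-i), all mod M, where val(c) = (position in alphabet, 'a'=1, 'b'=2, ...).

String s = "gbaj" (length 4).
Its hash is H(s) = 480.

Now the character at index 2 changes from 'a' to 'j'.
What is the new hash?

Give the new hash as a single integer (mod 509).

val('a') = 1, val('j') = 10
Position k = 2, exponent = n-1-k = 1
B^1 mod M = 7^1 mod 509 = 7
Delta = (10 - 1) * 7 mod 509 = 63
New hash = (480 + 63) mod 509 = 34

Answer: 34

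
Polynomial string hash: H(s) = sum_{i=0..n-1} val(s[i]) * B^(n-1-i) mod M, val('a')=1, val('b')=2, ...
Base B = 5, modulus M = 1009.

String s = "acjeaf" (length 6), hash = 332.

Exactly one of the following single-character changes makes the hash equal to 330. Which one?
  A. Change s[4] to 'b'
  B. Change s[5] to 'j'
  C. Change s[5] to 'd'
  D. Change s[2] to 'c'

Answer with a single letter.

Option A: s[4]='a'->'b', delta=(2-1)*5^1 mod 1009 = 5, hash=332+5 mod 1009 = 337
Option B: s[5]='f'->'j', delta=(10-6)*5^0 mod 1009 = 4, hash=332+4 mod 1009 = 336
Option C: s[5]='f'->'d', delta=(4-6)*5^0 mod 1009 = 1007, hash=332+1007 mod 1009 = 330 <-- target
Option D: s[2]='j'->'c', delta=(3-10)*5^3 mod 1009 = 134, hash=332+134 mod 1009 = 466

Answer: C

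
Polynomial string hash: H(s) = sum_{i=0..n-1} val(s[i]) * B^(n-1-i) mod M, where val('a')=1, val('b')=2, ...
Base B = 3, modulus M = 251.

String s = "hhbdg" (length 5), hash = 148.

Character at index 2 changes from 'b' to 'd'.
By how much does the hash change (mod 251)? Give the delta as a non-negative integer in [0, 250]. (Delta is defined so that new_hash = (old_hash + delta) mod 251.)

Answer: 18

Derivation:
Delta formula: (val(new) - val(old)) * B^(n-1-k) mod M
  val('d') - val('b') = 4 - 2 = 2
  B^(n-1-k) = 3^2 mod 251 = 9
  Delta = 2 * 9 mod 251 = 18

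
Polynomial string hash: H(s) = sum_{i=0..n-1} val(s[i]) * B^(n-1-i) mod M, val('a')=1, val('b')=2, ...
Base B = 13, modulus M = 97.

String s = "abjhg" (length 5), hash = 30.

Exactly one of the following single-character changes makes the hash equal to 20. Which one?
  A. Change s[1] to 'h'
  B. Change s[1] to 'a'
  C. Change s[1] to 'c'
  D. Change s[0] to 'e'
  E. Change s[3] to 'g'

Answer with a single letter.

Answer: A

Derivation:
Option A: s[1]='b'->'h', delta=(8-2)*13^3 mod 97 = 87, hash=30+87 mod 97 = 20 <-- target
Option B: s[1]='b'->'a', delta=(1-2)*13^3 mod 97 = 34, hash=30+34 mod 97 = 64
Option C: s[1]='b'->'c', delta=(3-2)*13^3 mod 97 = 63, hash=30+63 mod 97 = 93
Option D: s[0]='a'->'e', delta=(5-1)*13^4 mod 97 = 75, hash=30+75 mod 97 = 8
Option E: s[3]='h'->'g', delta=(7-8)*13^1 mod 97 = 84, hash=30+84 mod 97 = 17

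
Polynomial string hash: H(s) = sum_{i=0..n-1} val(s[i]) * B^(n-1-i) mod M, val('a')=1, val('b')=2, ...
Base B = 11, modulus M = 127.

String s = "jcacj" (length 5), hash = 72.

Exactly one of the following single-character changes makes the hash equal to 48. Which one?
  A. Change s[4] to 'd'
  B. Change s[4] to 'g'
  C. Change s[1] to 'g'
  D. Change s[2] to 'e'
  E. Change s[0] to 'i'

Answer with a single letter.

Option A: s[4]='j'->'d', delta=(4-10)*11^0 mod 127 = 121, hash=72+121 mod 127 = 66
Option B: s[4]='j'->'g', delta=(7-10)*11^0 mod 127 = 124, hash=72+124 mod 127 = 69
Option C: s[1]='c'->'g', delta=(7-3)*11^3 mod 127 = 117, hash=72+117 mod 127 = 62
Option D: s[2]='a'->'e', delta=(5-1)*11^2 mod 127 = 103, hash=72+103 mod 127 = 48 <-- target
Option E: s[0]='j'->'i', delta=(9-10)*11^4 mod 127 = 91, hash=72+91 mod 127 = 36

Answer: D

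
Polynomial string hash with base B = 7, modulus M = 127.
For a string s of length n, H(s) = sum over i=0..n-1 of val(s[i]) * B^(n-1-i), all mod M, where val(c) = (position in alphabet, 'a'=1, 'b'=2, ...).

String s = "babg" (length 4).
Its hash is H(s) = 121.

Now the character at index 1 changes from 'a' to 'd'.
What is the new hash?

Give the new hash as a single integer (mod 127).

val('a') = 1, val('d') = 4
Position k = 1, exponent = n-1-k = 2
B^2 mod M = 7^2 mod 127 = 49
Delta = (4 - 1) * 49 mod 127 = 20
New hash = (121 + 20) mod 127 = 14

Answer: 14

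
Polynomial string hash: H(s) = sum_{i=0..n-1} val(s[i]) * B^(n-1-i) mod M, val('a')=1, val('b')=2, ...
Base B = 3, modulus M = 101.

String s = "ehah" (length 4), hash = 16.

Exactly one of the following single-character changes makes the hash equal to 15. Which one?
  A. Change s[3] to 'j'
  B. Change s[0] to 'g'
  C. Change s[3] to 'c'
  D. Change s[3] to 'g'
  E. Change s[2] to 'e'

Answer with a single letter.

Option A: s[3]='h'->'j', delta=(10-8)*3^0 mod 101 = 2, hash=16+2 mod 101 = 18
Option B: s[0]='e'->'g', delta=(7-5)*3^3 mod 101 = 54, hash=16+54 mod 101 = 70
Option C: s[3]='h'->'c', delta=(3-8)*3^0 mod 101 = 96, hash=16+96 mod 101 = 11
Option D: s[3]='h'->'g', delta=(7-8)*3^0 mod 101 = 100, hash=16+100 mod 101 = 15 <-- target
Option E: s[2]='a'->'e', delta=(5-1)*3^1 mod 101 = 12, hash=16+12 mod 101 = 28

Answer: D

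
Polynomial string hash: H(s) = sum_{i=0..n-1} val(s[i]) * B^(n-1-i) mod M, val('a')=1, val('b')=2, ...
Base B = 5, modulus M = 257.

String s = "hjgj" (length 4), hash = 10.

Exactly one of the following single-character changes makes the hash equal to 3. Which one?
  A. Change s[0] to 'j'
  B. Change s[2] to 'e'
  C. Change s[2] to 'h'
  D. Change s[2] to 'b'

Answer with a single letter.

Option A: s[0]='h'->'j', delta=(10-8)*5^3 mod 257 = 250, hash=10+250 mod 257 = 3 <-- target
Option B: s[2]='g'->'e', delta=(5-7)*5^1 mod 257 = 247, hash=10+247 mod 257 = 0
Option C: s[2]='g'->'h', delta=(8-7)*5^1 mod 257 = 5, hash=10+5 mod 257 = 15
Option D: s[2]='g'->'b', delta=(2-7)*5^1 mod 257 = 232, hash=10+232 mod 257 = 242

Answer: A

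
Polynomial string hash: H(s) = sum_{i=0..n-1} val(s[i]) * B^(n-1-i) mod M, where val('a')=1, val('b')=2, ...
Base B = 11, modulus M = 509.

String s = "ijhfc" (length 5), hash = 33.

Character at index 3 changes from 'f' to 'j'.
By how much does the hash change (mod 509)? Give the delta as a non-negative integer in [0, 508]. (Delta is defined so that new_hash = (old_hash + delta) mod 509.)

Answer: 44

Derivation:
Delta formula: (val(new) - val(old)) * B^(n-1-k) mod M
  val('j') - val('f') = 10 - 6 = 4
  B^(n-1-k) = 11^1 mod 509 = 11
  Delta = 4 * 11 mod 509 = 44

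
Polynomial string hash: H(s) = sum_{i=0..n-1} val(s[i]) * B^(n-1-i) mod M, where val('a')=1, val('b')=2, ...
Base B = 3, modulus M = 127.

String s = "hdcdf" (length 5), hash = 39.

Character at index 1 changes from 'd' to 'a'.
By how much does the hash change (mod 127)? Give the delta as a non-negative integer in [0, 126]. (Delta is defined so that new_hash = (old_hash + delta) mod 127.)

Answer: 46

Derivation:
Delta formula: (val(new) - val(old)) * B^(n-1-k) mod M
  val('a') - val('d') = 1 - 4 = -3
  B^(n-1-k) = 3^3 mod 127 = 27
  Delta = -3 * 27 mod 127 = 46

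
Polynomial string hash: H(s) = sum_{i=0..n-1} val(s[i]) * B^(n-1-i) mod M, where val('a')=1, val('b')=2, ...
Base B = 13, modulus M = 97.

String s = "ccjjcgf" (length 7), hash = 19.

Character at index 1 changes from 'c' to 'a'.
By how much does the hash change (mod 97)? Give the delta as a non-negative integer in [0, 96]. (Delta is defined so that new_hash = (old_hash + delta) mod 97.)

Answer: 46

Derivation:
Delta formula: (val(new) - val(old)) * B^(n-1-k) mod M
  val('a') - val('c') = 1 - 3 = -2
  B^(n-1-k) = 13^5 mod 97 = 74
  Delta = -2 * 74 mod 97 = 46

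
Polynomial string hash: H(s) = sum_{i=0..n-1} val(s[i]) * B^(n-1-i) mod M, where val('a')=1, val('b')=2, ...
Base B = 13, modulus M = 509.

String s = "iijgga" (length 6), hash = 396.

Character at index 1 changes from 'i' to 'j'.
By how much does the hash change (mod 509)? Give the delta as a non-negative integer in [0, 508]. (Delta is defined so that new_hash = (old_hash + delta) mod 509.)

Delta formula: (val(new) - val(old)) * B^(n-1-k) mod M
  val('j') - val('i') = 10 - 9 = 1
  B^(n-1-k) = 13^4 mod 509 = 57
  Delta = 1 * 57 mod 509 = 57

Answer: 57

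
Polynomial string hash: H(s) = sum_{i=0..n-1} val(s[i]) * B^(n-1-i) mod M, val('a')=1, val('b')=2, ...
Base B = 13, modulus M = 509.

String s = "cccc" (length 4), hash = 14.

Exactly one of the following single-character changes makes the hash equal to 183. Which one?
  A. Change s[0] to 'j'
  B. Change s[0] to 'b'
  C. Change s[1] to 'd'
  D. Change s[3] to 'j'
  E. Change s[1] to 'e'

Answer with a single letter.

Option A: s[0]='c'->'j', delta=(10-3)*13^3 mod 509 = 109, hash=14+109 mod 509 = 123
Option B: s[0]='c'->'b', delta=(2-3)*13^3 mod 509 = 348, hash=14+348 mod 509 = 362
Option C: s[1]='c'->'d', delta=(4-3)*13^2 mod 509 = 169, hash=14+169 mod 509 = 183 <-- target
Option D: s[3]='c'->'j', delta=(10-3)*13^0 mod 509 = 7, hash=14+7 mod 509 = 21
Option E: s[1]='c'->'e', delta=(5-3)*13^2 mod 509 = 338, hash=14+338 mod 509 = 352

Answer: C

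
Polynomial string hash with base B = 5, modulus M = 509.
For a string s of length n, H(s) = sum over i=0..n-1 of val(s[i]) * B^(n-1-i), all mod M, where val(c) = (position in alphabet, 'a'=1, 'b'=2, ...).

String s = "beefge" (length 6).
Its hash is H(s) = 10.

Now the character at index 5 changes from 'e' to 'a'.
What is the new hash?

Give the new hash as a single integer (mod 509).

Answer: 6

Derivation:
val('e') = 5, val('a') = 1
Position k = 5, exponent = n-1-k = 0
B^0 mod M = 5^0 mod 509 = 1
Delta = (1 - 5) * 1 mod 509 = 505
New hash = (10 + 505) mod 509 = 6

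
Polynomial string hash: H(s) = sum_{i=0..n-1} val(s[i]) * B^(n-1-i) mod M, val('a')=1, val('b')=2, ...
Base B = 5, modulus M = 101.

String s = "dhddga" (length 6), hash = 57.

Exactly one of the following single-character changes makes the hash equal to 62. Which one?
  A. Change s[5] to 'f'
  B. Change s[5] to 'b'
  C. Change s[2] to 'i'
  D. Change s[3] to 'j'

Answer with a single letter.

Option A: s[5]='a'->'f', delta=(6-1)*5^0 mod 101 = 5, hash=57+5 mod 101 = 62 <-- target
Option B: s[5]='a'->'b', delta=(2-1)*5^0 mod 101 = 1, hash=57+1 mod 101 = 58
Option C: s[2]='d'->'i', delta=(9-4)*5^3 mod 101 = 19, hash=57+19 mod 101 = 76
Option D: s[3]='d'->'j', delta=(10-4)*5^2 mod 101 = 49, hash=57+49 mod 101 = 5

Answer: A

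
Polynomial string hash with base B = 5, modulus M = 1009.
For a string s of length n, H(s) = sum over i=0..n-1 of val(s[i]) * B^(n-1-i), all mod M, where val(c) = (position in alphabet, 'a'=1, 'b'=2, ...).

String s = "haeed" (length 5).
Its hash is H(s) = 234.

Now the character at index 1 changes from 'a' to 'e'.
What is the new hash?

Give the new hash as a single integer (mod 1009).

val('a') = 1, val('e') = 5
Position k = 1, exponent = n-1-k = 3
B^3 mod M = 5^3 mod 1009 = 125
Delta = (5 - 1) * 125 mod 1009 = 500
New hash = (234 + 500) mod 1009 = 734

Answer: 734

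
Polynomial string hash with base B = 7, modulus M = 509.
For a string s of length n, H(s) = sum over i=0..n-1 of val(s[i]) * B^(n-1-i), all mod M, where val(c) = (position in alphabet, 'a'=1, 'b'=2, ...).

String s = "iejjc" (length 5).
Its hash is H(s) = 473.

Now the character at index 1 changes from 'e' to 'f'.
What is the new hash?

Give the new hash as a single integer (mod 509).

Answer: 307

Derivation:
val('e') = 5, val('f') = 6
Position k = 1, exponent = n-1-k = 3
B^3 mod M = 7^3 mod 509 = 343
Delta = (6 - 5) * 343 mod 509 = 343
New hash = (473 + 343) mod 509 = 307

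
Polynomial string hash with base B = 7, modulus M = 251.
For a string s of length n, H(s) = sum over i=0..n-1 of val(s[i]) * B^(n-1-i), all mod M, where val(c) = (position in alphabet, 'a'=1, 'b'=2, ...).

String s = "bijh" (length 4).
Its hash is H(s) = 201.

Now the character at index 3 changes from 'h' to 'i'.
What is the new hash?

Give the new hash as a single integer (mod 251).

Answer: 202

Derivation:
val('h') = 8, val('i') = 9
Position k = 3, exponent = n-1-k = 0
B^0 mod M = 7^0 mod 251 = 1
Delta = (9 - 8) * 1 mod 251 = 1
New hash = (201 + 1) mod 251 = 202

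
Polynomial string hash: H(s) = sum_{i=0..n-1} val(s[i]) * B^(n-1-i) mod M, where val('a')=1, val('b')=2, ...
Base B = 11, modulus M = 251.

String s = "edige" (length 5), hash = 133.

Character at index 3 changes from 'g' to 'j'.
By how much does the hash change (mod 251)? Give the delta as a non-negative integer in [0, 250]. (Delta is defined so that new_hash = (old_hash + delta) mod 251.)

Delta formula: (val(new) - val(old)) * B^(n-1-k) mod M
  val('j') - val('g') = 10 - 7 = 3
  B^(n-1-k) = 11^1 mod 251 = 11
  Delta = 3 * 11 mod 251 = 33

Answer: 33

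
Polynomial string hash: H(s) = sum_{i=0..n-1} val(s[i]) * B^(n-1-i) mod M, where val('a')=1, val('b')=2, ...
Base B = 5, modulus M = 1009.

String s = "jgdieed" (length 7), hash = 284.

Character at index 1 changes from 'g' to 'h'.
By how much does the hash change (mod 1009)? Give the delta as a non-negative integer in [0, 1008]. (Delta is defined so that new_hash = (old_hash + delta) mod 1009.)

Answer: 98

Derivation:
Delta formula: (val(new) - val(old)) * B^(n-1-k) mod M
  val('h') - val('g') = 8 - 7 = 1
  B^(n-1-k) = 5^5 mod 1009 = 98
  Delta = 1 * 98 mod 1009 = 98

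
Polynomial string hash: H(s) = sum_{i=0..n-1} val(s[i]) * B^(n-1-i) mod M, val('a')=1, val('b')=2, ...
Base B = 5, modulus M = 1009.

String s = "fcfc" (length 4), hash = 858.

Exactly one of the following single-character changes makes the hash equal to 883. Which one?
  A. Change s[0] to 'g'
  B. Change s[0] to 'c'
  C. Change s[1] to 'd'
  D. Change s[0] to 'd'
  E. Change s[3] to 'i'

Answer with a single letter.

Answer: C

Derivation:
Option A: s[0]='f'->'g', delta=(7-6)*5^3 mod 1009 = 125, hash=858+125 mod 1009 = 983
Option B: s[0]='f'->'c', delta=(3-6)*5^3 mod 1009 = 634, hash=858+634 mod 1009 = 483
Option C: s[1]='c'->'d', delta=(4-3)*5^2 mod 1009 = 25, hash=858+25 mod 1009 = 883 <-- target
Option D: s[0]='f'->'d', delta=(4-6)*5^3 mod 1009 = 759, hash=858+759 mod 1009 = 608
Option E: s[3]='c'->'i', delta=(9-3)*5^0 mod 1009 = 6, hash=858+6 mod 1009 = 864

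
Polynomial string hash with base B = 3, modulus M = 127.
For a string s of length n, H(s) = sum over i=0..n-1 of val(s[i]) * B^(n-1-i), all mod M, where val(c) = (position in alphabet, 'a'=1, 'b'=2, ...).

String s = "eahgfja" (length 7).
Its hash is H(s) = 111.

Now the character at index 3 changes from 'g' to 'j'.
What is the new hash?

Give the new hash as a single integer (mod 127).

val('g') = 7, val('j') = 10
Position k = 3, exponent = n-1-k = 3
B^3 mod M = 3^3 mod 127 = 27
Delta = (10 - 7) * 27 mod 127 = 81
New hash = (111 + 81) mod 127 = 65

Answer: 65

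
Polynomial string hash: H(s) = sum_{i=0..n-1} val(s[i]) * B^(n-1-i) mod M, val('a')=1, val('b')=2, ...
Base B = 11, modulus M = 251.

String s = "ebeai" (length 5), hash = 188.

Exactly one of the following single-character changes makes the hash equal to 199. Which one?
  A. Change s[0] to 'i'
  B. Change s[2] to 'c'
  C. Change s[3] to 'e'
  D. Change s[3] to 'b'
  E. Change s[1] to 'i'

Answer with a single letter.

Option A: s[0]='e'->'i', delta=(9-5)*11^4 mod 251 = 81, hash=188+81 mod 251 = 18
Option B: s[2]='e'->'c', delta=(3-5)*11^2 mod 251 = 9, hash=188+9 mod 251 = 197
Option C: s[3]='a'->'e', delta=(5-1)*11^1 mod 251 = 44, hash=188+44 mod 251 = 232
Option D: s[3]='a'->'b', delta=(2-1)*11^1 mod 251 = 11, hash=188+11 mod 251 = 199 <-- target
Option E: s[1]='b'->'i', delta=(9-2)*11^3 mod 251 = 30, hash=188+30 mod 251 = 218

Answer: D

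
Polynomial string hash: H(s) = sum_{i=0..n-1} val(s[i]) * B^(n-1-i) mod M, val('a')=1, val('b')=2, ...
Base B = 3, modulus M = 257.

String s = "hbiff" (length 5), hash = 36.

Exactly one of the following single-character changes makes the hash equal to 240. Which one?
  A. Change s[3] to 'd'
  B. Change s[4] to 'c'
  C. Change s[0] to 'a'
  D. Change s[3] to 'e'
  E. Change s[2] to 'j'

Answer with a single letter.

Answer: C

Derivation:
Option A: s[3]='f'->'d', delta=(4-6)*3^1 mod 257 = 251, hash=36+251 mod 257 = 30
Option B: s[4]='f'->'c', delta=(3-6)*3^0 mod 257 = 254, hash=36+254 mod 257 = 33
Option C: s[0]='h'->'a', delta=(1-8)*3^4 mod 257 = 204, hash=36+204 mod 257 = 240 <-- target
Option D: s[3]='f'->'e', delta=(5-6)*3^1 mod 257 = 254, hash=36+254 mod 257 = 33
Option E: s[2]='i'->'j', delta=(10-9)*3^2 mod 257 = 9, hash=36+9 mod 257 = 45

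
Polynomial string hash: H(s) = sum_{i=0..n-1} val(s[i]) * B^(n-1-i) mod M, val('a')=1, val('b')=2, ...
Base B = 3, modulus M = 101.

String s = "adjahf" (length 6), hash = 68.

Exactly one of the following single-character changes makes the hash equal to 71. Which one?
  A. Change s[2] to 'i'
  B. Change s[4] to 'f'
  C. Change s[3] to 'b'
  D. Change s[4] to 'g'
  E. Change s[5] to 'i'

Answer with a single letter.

Answer: E

Derivation:
Option A: s[2]='j'->'i', delta=(9-10)*3^3 mod 101 = 74, hash=68+74 mod 101 = 41
Option B: s[4]='h'->'f', delta=(6-8)*3^1 mod 101 = 95, hash=68+95 mod 101 = 62
Option C: s[3]='a'->'b', delta=(2-1)*3^2 mod 101 = 9, hash=68+9 mod 101 = 77
Option D: s[4]='h'->'g', delta=(7-8)*3^1 mod 101 = 98, hash=68+98 mod 101 = 65
Option E: s[5]='f'->'i', delta=(9-6)*3^0 mod 101 = 3, hash=68+3 mod 101 = 71 <-- target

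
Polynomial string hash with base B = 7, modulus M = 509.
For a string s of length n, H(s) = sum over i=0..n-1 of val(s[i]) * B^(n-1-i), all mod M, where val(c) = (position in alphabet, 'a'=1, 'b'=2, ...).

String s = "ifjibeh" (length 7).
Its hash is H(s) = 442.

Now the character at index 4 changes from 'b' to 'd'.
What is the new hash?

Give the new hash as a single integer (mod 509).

Answer: 31

Derivation:
val('b') = 2, val('d') = 4
Position k = 4, exponent = n-1-k = 2
B^2 mod M = 7^2 mod 509 = 49
Delta = (4 - 2) * 49 mod 509 = 98
New hash = (442 + 98) mod 509 = 31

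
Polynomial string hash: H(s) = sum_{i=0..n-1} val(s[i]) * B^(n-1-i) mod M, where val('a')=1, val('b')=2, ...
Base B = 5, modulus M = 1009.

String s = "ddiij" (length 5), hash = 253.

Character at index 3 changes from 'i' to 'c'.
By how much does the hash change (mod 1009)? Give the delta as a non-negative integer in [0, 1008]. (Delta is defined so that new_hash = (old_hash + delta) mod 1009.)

Answer: 979

Derivation:
Delta formula: (val(new) - val(old)) * B^(n-1-k) mod M
  val('c') - val('i') = 3 - 9 = -6
  B^(n-1-k) = 5^1 mod 1009 = 5
  Delta = -6 * 5 mod 1009 = 979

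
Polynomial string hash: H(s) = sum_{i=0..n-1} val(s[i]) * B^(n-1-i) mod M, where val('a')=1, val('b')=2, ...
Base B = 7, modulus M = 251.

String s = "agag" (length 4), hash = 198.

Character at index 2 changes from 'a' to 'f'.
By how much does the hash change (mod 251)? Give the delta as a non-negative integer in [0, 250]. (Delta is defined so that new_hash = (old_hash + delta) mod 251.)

Delta formula: (val(new) - val(old)) * B^(n-1-k) mod M
  val('f') - val('a') = 6 - 1 = 5
  B^(n-1-k) = 7^1 mod 251 = 7
  Delta = 5 * 7 mod 251 = 35

Answer: 35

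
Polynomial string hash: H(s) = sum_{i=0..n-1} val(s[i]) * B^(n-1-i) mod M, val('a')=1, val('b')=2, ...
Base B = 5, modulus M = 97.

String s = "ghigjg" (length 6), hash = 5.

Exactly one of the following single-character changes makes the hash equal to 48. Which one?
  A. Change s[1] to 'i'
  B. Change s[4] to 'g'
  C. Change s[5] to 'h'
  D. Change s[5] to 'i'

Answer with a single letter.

Option A: s[1]='h'->'i', delta=(9-8)*5^4 mod 97 = 43, hash=5+43 mod 97 = 48 <-- target
Option B: s[4]='j'->'g', delta=(7-10)*5^1 mod 97 = 82, hash=5+82 mod 97 = 87
Option C: s[5]='g'->'h', delta=(8-7)*5^0 mod 97 = 1, hash=5+1 mod 97 = 6
Option D: s[5]='g'->'i', delta=(9-7)*5^0 mod 97 = 2, hash=5+2 mod 97 = 7

Answer: A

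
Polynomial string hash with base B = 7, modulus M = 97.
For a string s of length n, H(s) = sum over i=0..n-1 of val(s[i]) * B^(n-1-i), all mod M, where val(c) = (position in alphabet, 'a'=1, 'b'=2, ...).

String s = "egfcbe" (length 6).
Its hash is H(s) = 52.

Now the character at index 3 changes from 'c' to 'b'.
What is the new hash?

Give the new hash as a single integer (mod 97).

val('c') = 3, val('b') = 2
Position k = 3, exponent = n-1-k = 2
B^2 mod M = 7^2 mod 97 = 49
Delta = (2 - 3) * 49 mod 97 = 48
New hash = (52 + 48) mod 97 = 3

Answer: 3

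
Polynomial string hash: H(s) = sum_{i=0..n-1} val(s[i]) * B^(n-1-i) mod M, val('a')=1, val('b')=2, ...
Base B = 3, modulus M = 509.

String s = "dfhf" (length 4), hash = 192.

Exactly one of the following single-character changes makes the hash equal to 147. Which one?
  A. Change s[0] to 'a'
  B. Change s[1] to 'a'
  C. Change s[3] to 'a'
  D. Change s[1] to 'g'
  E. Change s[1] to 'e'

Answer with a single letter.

Answer: B

Derivation:
Option A: s[0]='d'->'a', delta=(1-4)*3^3 mod 509 = 428, hash=192+428 mod 509 = 111
Option B: s[1]='f'->'a', delta=(1-6)*3^2 mod 509 = 464, hash=192+464 mod 509 = 147 <-- target
Option C: s[3]='f'->'a', delta=(1-6)*3^0 mod 509 = 504, hash=192+504 mod 509 = 187
Option D: s[1]='f'->'g', delta=(7-6)*3^2 mod 509 = 9, hash=192+9 mod 509 = 201
Option E: s[1]='f'->'e', delta=(5-6)*3^2 mod 509 = 500, hash=192+500 mod 509 = 183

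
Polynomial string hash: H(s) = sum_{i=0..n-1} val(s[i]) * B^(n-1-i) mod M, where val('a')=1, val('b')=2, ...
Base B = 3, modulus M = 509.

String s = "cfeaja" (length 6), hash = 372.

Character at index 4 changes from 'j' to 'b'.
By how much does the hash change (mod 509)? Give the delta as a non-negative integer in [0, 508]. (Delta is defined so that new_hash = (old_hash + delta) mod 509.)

Delta formula: (val(new) - val(old)) * B^(n-1-k) mod M
  val('b') - val('j') = 2 - 10 = -8
  B^(n-1-k) = 3^1 mod 509 = 3
  Delta = -8 * 3 mod 509 = 485

Answer: 485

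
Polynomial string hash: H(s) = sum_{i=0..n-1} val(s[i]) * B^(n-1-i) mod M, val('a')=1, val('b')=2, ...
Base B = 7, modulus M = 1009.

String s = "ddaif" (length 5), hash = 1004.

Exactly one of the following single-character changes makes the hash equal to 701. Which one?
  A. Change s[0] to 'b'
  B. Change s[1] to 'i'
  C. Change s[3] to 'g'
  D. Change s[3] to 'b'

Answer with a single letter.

Answer: B

Derivation:
Option A: s[0]='d'->'b', delta=(2-4)*7^4 mod 1009 = 243, hash=1004+243 mod 1009 = 238
Option B: s[1]='d'->'i', delta=(9-4)*7^3 mod 1009 = 706, hash=1004+706 mod 1009 = 701 <-- target
Option C: s[3]='i'->'g', delta=(7-9)*7^1 mod 1009 = 995, hash=1004+995 mod 1009 = 990
Option D: s[3]='i'->'b', delta=(2-9)*7^1 mod 1009 = 960, hash=1004+960 mod 1009 = 955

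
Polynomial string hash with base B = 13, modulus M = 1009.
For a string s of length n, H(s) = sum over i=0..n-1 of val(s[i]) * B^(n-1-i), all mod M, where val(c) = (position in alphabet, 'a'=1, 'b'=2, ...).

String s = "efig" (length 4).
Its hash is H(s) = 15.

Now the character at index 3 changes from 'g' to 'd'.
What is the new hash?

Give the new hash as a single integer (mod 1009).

val('g') = 7, val('d') = 4
Position k = 3, exponent = n-1-k = 0
B^0 mod M = 13^0 mod 1009 = 1
Delta = (4 - 7) * 1 mod 1009 = 1006
New hash = (15 + 1006) mod 1009 = 12

Answer: 12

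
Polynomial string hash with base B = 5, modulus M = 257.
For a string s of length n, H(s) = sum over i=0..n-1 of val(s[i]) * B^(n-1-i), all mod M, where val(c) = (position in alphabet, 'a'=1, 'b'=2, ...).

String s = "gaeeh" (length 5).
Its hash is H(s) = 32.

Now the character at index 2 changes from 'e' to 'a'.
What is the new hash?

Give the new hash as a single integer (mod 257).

val('e') = 5, val('a') = 1
Position k = 2, exponent = n-1-k = 2
B^2 mod M = 5^2 mod 257 = 25
Delta = (1 - 5) * 25 mod 257 = 157
New hash = (32 + 157) mod 257 = 189

Answer: 189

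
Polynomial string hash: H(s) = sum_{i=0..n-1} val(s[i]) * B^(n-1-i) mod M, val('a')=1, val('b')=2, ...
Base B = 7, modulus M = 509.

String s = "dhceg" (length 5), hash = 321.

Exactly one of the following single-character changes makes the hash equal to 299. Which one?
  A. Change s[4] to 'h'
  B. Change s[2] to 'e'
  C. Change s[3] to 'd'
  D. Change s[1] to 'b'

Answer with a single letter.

Answer: D

Derivation:
Option A: s[4]='g'->'h', delta=(8-7)*7^0 mod 509 = 1, hash=321+1 mod 509 = 322
Option B: s[2]='c'->'e', delta=(5-3)*7^2 mod 509 = 98, hash=321+98 mod 509 = 419
Option C: s[3]='e'->'d', delta=(4-5)*7^1 mod 509 = 502, hash=321+502 mod 509 = 314
Option D: s[1]='h'->'b', delta=(2-8)*7^3 mod 509 = 487, hash=321+487 mod 509 = 299 <-- target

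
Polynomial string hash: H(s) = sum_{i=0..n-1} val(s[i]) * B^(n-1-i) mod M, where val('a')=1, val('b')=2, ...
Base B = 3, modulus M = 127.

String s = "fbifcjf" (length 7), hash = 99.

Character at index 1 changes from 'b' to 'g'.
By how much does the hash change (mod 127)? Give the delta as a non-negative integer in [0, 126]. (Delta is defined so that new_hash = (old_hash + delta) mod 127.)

Answer: 72

Derivation:
Delta formula: (val(new) - val(old)) * B^(n-1-k) mod M
  val('g') - val('b') = 7 - 2 = 5
  B^(n-1-k) = 3^5 mod 127 = 116
  Delta = 5 * 116 mod 127 = 72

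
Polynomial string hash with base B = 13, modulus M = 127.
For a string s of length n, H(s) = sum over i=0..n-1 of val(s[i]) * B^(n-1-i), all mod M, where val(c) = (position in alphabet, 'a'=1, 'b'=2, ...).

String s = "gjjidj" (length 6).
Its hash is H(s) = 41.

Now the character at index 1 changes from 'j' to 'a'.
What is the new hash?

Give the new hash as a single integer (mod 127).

Answer: 40

Derivation:
val('j') = 10, val('a') = 1
Position k = 1, exponent = n-1-k = 4
B^4 mod M = 13^4 mod 127 = 113
Delta = (1 - 10) * 113 mod 127 = 126
New hash = (41 + 126) mod 127 = 40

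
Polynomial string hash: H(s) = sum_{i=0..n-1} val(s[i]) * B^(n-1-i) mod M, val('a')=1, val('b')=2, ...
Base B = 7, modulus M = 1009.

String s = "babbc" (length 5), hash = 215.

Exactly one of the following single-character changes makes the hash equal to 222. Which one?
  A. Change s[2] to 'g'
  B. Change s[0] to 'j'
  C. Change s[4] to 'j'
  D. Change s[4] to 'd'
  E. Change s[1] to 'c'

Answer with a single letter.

Answer: C

Derivation:
Option A: s[2]='b'->'g', delta=(7-2)*7^2 mod 1009 = 245, hash=215+245 mod 1009 = 460
Option B: s[0]='b'->'j', delta=(10-2)*7^4 mod 1009 = 37, hash=215+37 mod 1009 = 252
Option C: s[4]='c'->'j', delta=(10-3)*7^0 mod 1009 = 7, hash=215+7 mod 1009 = 222 <-- target
Option D: s[4]='c'->'d', delta=(4-3)*7^0 mod 1009 = 1, hash=215+1 mod 1009 = 216
Option E: s[1]='a'->'c', delta=(3-1)*7^3 mod 1009 = 686, hash=215+686 mod 1009 = 901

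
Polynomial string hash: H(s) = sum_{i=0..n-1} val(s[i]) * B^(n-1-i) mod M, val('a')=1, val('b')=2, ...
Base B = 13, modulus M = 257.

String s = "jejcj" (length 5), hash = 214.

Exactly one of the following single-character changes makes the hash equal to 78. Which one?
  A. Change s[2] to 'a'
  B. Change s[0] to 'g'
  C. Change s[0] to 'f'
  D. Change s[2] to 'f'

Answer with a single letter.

Option A: s[2]='j'->'a', delta=(1-10)*13^2 mod 257 = 21, hash=214+21 mod 257 = 235
Option B: s[0]='j'->'g', delta=(7-10)*13^4 mod 257 = 155, hash=214+155 mod 257 = 112
Option C: s[0]='j'->'f', delta=(6-10)*13^4 mod 257 = 121, hash=214+121 mod 257 = 78 <-- target
Option D: s[2]='j'->'f', delta=(6-10)*13^2 mod 257 = 95, hash=214+95 mod 257 = 52

Answer: C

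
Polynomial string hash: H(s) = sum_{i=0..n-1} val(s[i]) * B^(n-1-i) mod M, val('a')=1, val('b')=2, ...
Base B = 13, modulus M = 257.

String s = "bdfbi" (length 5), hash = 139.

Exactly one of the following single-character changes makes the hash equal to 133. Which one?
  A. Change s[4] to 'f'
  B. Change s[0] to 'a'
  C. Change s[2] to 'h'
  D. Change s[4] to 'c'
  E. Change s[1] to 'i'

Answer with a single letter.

Option A: s[4]='i'->'f', delta=(6-9)*13^0 mod 257 = 254, hash=139+254 mod 257 = 136
Option B: s[0]='b'->'a', delta=(1-2)*13^4 mod 257 = 223, hash=139+223 mod 257 = 105
Option C: s[2]='f'->'h', delta=(8-6)*13^2 mod 257 = 81, hash=139+81 mod 257 = 220
Option D: s[4]='i'->'c', delta=(3-9)*13^0 mod 257 = 251, hash=139+251 mod 257 = 133 <-- target
Option E: s[1]='d'->'i', delta=(9-4)*13^3 mod 257 = 191, hash=139+191 mod 257 = 73

Answer: D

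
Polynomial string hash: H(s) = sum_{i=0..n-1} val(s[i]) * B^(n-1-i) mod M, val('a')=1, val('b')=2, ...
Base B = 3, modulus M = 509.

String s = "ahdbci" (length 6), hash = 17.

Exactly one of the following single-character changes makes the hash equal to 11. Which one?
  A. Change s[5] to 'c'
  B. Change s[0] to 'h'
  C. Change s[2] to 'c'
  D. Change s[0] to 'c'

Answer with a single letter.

Answer: A

Derivation:
Option A: s[5]='i'->'c', delta=(3-9)*3^0 mod 509 = 503, hash=17+503 mod 509 = 11 <-- target
Option B: s[0]='a'->'h', delta=(8-1)*3^5 mod 509 = 174, hash=17+174 mod 509 = 191
Option C: s[2]='d'->'c', delta=(3-4)*3^3 mod 509 = 482, hash=17+482 mod 509 = 499
Option D: s[0]='a'->'c', delta=(3-1)*3^5 mod 509 = 486, hash=17+486 mod 509 = 503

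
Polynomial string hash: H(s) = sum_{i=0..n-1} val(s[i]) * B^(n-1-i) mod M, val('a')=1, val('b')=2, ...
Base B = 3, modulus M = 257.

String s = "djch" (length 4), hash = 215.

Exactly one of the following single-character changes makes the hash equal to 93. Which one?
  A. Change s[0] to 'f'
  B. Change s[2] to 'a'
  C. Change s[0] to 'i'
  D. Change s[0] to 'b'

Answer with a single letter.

Answer: C

Derivation:
Option A: s[0]='d'->'f', delta=(6-4)*3^3 mod 257 = 54, hash=215+54 mod 257 = 12
Option B: s[2]='c'->'a', delta=(1-3)*3^1 mod 257 = 251, hash=215+251 mod 257 = 209
Option C: s[0]='d'->'i', delta=(9-4)*3^3 mod 257 = 135, hash=215+135 mod 257 = 93 <-- target
Option D: s[0]='d'->'b', delta=(2-4)*3^3 mod 257 = 203, hash=215+203 mod 257 = 161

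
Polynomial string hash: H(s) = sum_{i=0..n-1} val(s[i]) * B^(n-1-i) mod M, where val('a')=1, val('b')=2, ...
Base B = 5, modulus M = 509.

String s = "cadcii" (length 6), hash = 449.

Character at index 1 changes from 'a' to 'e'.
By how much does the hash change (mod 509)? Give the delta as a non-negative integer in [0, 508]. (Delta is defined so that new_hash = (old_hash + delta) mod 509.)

Answer: 464

Derivation:
Delta formula: (val(new) - val(old)) * B^(n-1-k) mod M
  val('e') - val('a') = 5 - 1 = 4
  B^(n-1-k) = 5^4 mod 509 = 116
  Delta = 4 * 116 mod 509 = 464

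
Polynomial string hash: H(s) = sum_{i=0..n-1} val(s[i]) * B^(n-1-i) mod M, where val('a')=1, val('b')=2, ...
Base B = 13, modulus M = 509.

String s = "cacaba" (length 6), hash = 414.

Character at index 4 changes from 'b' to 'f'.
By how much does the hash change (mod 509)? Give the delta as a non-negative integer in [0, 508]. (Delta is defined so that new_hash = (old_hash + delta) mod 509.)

Answer: 52

Derivation:
Delta formula: (val(new) - val(old)) * B^(n-1-k) mod M
  val('f') - val('b') = 6 - 2 = 4
  B^(n-1-k) = 13^1 mod 509 = 13
  Delta = 4 * 13 mod 509 = 52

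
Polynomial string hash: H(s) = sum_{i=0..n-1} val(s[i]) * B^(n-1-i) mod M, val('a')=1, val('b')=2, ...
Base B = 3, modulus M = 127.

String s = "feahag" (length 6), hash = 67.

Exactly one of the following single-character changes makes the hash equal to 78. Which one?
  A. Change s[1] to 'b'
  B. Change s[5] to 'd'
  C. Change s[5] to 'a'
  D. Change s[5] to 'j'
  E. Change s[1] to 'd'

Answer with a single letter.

Option A: s[1]='e'->'b', delta=(2-5)*3^4 mod 127 = 11, hash=67+11 mod 127 = 78 <-- target
Option B: s[5]='g'->'d', delta=(4-7)*3^0 mod 127 = 124, hash=67+124 mod 127 = 64
Option C: s[5]='g'->'a', delta=(1-7)*3^0 mod 127 = 121, hash=67+121 mod 127 = 61
Option D: s[5]='g'->'j', delta=(10-7)*3^0 mod 127 = 3, hash=67+3 mod 127 = 70
Option E: s[1]='e'->'d', delta=(4-5)*3^4 mod 127 = 46, hash=67+46 mod 127 = 113

Answer: A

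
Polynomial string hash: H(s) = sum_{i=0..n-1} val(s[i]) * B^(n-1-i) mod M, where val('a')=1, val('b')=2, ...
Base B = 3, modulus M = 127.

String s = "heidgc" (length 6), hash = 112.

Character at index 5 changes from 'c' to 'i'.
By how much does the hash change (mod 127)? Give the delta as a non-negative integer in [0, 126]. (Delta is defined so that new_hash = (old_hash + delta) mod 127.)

Answer: 6

Derivation:
Delta formula: (val(new) - val(old)) * B^(n-1-k) mod M
  val('i') - val('c') = 9 - 3 = 6
  B^(n-1-k) = 3^0 mod 127 = 1
  Delta = 6 * 1 mod 127 = 6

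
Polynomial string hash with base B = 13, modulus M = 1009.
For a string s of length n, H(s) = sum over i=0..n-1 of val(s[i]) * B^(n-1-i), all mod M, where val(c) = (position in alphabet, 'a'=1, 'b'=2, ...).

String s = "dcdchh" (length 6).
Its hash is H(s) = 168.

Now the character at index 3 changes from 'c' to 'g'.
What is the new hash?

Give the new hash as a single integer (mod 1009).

Answer: 844

Derivation:
val('c') = 3, val('g') = 7
Position k = 3, exponent = n-1-k = 2
B^2 mod M = 13^2 mod 1009 = 169
Delta = (7 - 3) * 169 mod 1009 = 676
New hash = (168 + 676) mod 1009 = 844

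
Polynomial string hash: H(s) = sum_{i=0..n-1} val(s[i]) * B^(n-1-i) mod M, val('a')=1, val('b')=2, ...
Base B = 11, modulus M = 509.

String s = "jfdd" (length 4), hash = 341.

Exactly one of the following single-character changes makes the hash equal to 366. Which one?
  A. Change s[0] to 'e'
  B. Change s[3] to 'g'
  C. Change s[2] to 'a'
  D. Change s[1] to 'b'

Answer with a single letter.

Answer: D

Derivation:
Option A: s[0]='j'->'e', delta=(5-10)*11^3 mod 509 = 471, hash=341+471 mod 509 = 303
Option B: s[3]='d'->'g', delta=(7-4)*11^0 mod 509 = 3, hash=341+3 mod 509 = 344
Option C: s[2]='d'->'a', delta=(1-4)*11^1 mod 509 = 476, hash=341+476 mod 509 = 308
Option D: s[1]='f'->'b', delta=(2-6)*11^2 mod 509 = 25, hash=341+25 mod 509 = 366 <-- target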